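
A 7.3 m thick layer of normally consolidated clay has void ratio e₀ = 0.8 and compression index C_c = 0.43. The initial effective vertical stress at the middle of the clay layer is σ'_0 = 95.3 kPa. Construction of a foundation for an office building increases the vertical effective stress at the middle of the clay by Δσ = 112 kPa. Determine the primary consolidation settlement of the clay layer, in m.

S_c ≈ 0.589 m

Final effective stress: σ'_f = σ'_0 + Δσ = 95.3 + 112 = 207.3 kPa.
Normally consolidated clay, so the full stress increment lies on the virgin compression line:
S_c = C_c·H/(1+e₀)·log₁₀(σ'_f/σ'_0) = 0.43×7.3/(1+0.8)×log₁₀(207.3/95.3)
    = 1.7439 × 0.33751 = 0.5886 m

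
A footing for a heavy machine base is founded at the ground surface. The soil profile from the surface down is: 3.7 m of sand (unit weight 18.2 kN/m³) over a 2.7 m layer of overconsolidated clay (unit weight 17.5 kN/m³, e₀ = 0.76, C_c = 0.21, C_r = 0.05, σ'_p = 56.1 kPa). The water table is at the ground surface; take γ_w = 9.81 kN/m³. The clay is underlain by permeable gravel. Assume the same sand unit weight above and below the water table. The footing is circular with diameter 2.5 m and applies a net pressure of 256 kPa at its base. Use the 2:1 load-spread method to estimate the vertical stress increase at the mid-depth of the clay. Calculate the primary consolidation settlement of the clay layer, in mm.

S_c ≈ 40.1 mm

Mid-depth of clay below the ground surface: z = 3.7 + 2.7/2 = 5.05 m.
Total vertical stress at mid-clay: σ_v = 18.2×3.7 + 17.5×1.35 = 90.965 kPa.
Pore pressure: u = 9.81×(5.05 − 0) = 49.541 kPa.
Initial effective stress: σ'_0 = σ_v − u = 90.965 − 49.541 = 41.424 kPa.
Stress increase at mid-clay by the 2:1 spreading method:
Δσ ≈ qD²/(D+z)² = 256×2.5²/(2.5+5.05)² = 28.069 kPa
Final effective stress: σ'_f = 41.424 + 28.069 = 69.493 kPa.
σ'_f = 69.493 > σ'_p = 56.1 kPa, so the stress path crosses the preconsolidation pressure — recompression up to σ'_p, then virgin compression beyond:
S_c = H/(1+e₀)·[C_r·log₁₀(σ'_p/σ'_0) + C_c·log₁₀(σ'_f/σ'_p)]
    = 2.7/1.76 × [0.05×log₁₀(56.1/41.424) + 0.21×log₁₀(69.493/56.1)]
    = 1.5341 × [0.0065855 + 0.019525] = 0.04006 m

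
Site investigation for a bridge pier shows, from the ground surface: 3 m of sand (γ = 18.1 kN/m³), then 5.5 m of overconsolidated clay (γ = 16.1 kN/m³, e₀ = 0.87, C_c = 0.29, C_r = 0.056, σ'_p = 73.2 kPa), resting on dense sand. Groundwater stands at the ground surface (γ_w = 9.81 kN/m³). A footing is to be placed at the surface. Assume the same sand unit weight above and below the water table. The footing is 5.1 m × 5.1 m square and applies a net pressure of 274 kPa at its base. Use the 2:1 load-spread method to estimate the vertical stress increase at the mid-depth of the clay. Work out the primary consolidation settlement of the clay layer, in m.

S_c ≈ 0.165 m

Mid-depth of clay below the ground surface: z = 3 + 5.5/2 = 5.75 m.
Total vertical stress at mid-clay: σ_v = 18.1×3 + 16.1×2.75 = 98.575 kPa.
Pore pressure: u = 9.81×(5.75 − 0) = 56.408 kPa.
Initial effective stress: σ'_0 = σ_v − u = 98.575 − 56.408 = 42.167 kPa.
Stress increase at mid-clay by the 2:1 spreading method:
Δσ = qBL/((B+z)(L+z)) = 274×5.1×5.1/((5.1+5.75)(5.1+5.75)) = 60.538 kPa
Final effective stress: σ'_f = 42.167 + 60.538 = 102.7 kPa.
σ'_f = 102.7 > σ'_p = 73.2 kPa, so the stress path crosses the preconsolidation pressure — recompression up to σ'_p, then virgin compression beyond:
S_c = H/(1+e₀)·[C_r·log₁₀(σ'_p/σ'_0) + C_c·log₁₀(σ'_f/σ'_p)]
    = 5.5/1.87 × [0.056×log₁₀(73.2/42.167) + 0.29×log₁₀(102.7/73.2)]
    = 2.9412 × [0.013414 + 0.042647] = 0.1649 m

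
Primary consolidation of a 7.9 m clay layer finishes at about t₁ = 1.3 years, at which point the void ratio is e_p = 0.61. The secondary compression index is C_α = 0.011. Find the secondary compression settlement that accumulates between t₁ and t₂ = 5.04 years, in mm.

Secondary compression: S_s = C_α·H/(1+e_p)·log₁₀(t₂/t₁)
S_s = 0.011×7.9/(1+0.61)×log₁₀(5.04/1.3)
    = 0.05398 × 0.5885 = 0.03176 m

S_s ≈ 31.8 mm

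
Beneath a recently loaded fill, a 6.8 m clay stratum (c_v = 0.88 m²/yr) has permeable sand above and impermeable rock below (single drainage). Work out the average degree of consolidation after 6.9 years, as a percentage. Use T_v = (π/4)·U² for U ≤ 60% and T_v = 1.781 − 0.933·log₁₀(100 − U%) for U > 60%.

Drainage path length: H_d = H = 6.8 m (single drainage).
T_v = c_v·t/H_d² = 0.88×6.9/6.8² = 0.13131.
T_v = 0.13131 corresponds to the U ≤ 60% branch:
U = √(4T_v/π) = 0.4089

U ≈ 40.9 %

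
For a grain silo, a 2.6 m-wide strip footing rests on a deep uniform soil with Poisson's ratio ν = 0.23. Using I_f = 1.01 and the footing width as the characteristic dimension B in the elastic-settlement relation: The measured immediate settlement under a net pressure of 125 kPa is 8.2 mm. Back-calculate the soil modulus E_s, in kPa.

E_s ≈ 37900 kPa

S_e = q·B·(1−ν²)/E_s · I_f  ⇒  E_s = q·B·(1−ν²)·I_f / S_e.
E_s = 125 × 2.6 × 0.9471 × 1.01 / 0.0082 = 37910 kPa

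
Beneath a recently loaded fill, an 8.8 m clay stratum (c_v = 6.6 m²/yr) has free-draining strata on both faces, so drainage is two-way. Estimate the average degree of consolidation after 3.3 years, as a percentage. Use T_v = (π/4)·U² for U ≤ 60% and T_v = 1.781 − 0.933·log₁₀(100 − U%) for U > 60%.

Drainage path length: H_d = H/2 = 4.4 m (double drainage).
T_v = c_v·t/H_d² = 6.6×3.3/4.4² = 1.125.
T_v = 1.125 corresponds to the U > 60% branch:
U = 1 − 10^((1.781 − T_v)/0.933)/100 = 0.9495

U ≈ 95 %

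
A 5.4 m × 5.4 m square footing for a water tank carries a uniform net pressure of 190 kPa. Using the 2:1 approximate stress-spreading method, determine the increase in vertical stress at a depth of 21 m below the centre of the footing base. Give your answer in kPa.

Δσ_z ≈ 7.95 kPa

By the 2:1 method the load spreads at 1 horizontal : 2 vertical, so at depth z the loaded area has grown by z in each plan dimension:
Δσ = qBL/((B+z)(L+z)) = 190×5.4×5.4/((5.4+21)(5.4+21)) = 7.9494 kPa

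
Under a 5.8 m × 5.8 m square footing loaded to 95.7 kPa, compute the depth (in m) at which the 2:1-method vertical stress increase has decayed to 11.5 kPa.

2:1 spreading — at depth z the loaded area has grown by z in each plan dimension:
qB²/(B+z)² = Δσ_z ⇒ z = B(√(q/Δσ_z) − 1) = 5.8×(√(95.7/11.5) − 1) = 10.93 m

z ≈ 10.9 m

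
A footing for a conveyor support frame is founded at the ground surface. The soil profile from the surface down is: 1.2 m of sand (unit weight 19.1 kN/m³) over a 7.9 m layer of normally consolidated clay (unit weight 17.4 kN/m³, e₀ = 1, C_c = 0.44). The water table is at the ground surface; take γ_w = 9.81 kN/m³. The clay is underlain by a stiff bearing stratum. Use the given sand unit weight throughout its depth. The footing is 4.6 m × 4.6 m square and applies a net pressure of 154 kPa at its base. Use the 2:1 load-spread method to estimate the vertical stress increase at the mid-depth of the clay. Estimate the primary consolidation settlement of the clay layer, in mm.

Mid-depth of clay below the ground surface: z = 1.2 + 7.9/2 = 5.15 m.
Total vertical stress at mid-clay: σ_v = 19.1×1.2 + 17.4×3.95 = 91.65 kPa.
Pore pressure: u = 9.81×(5.15 − 0) = 50.522 kPa.
Initial effective stress: σ'_0 = σ_v − u = 91.65 − 50.522 = 41.128 kPa.
Stress increase at mid-clay by the 2:1 spreading method:
Δσ = qBL/((B+z)(L+z)) = 154×4.6×4.6/((4.6+5.15)(4.6+5.15)) = 34.279 kPa
Final effective stress: σ'_f = σ'_0 + Δσ = 41.128 + 34.279 = 75.407 kPa.
Normally consolidated clay, so the full stress increment lies on the virgin compression line:
S_c = C_c·H/(1+e₀)·log₁₀(σ'_f/σ'_0) = 0.44×7.9/(1+1)×log₁₀(75.407/41.128)
    = 1.738 × 0.26327 = 0.4576 m

S_c ≈ 458 mm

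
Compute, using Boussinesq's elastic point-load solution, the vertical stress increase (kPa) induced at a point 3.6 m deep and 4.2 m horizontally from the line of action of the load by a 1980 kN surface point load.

Boussinesq vertical stress below a point load on an elastic half-space:
Δσ_z = 3P/(2πz²) · [1 + (r/z)²]^(−5/2)
r/z = 4.2/3.6 = 1.1667; [1+(r/z)²]^(−5/2) = 0.11674.
Δσ_z = 3×1980/(2π×3.6²) × 0.11674 = 72.946 × 0.11674 = 8.516 kPa

Δσ_z ≈ 8.52 kPa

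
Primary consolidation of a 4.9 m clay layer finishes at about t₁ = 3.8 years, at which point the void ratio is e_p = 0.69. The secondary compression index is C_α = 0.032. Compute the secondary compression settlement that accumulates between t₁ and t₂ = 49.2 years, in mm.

S_s ≈ 103 mm

Secondary compression: S_s = C_α·H/(1+e_p)·log₁₀(t₂/t₁)
S_s = 0.032×4.9/(1+0.69)×log₁₀(49.2/3.8)
    = 0.09278 × 1.112 = 0.1032 m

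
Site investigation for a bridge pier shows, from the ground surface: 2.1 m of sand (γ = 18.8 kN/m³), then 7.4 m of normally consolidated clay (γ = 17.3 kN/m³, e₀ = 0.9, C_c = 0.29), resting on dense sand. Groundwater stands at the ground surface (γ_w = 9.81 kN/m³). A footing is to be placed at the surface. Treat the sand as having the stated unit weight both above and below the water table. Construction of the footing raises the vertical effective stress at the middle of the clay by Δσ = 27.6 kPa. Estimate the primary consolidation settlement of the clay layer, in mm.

Mid-depth of clay below the ground surface: z = 2.1 + 7.4/2 = 5.8 m.
Total vertical stress at mid-clay: σ_v = 18.8×2.1 + 17.3×3.7 = 103.49 kPa.
Pore pressure: u = 9.81×(5.8 − 0) = 56.898 kPa.
Initial effective stress: σ'_0 = σ_v − u = 103.49 − 56.898 = 46.592 kPa.
Final effective stress: σ'_f = σ'_0 + Δσ = 46.592 + 27.6 = 74.192 kPa.
Normally consolidated clay, so the full stress increment lies on the virgin compression line:
S_c = C_c·H/(1+e₀)·log₁₀(σ'_f/σ'_0) = 0.29×7.4/(1+0.9)×log₁₀(74.192/46.592)
    = 1.1295 × 0.20205 = 0.2282 m

S_c ≈ 228 mm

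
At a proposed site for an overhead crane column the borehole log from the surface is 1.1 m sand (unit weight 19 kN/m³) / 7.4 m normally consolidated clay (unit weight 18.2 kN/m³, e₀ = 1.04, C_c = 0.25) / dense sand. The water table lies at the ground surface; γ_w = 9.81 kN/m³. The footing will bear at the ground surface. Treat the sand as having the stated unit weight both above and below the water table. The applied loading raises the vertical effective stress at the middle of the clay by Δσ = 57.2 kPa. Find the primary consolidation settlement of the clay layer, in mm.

S_c ≈ 343 mm

Mid-depth of clay below the ground surface: z = 1.1 + 7.4/2 = 4.8 m.
Total vertical stress at mid-clay: σ_v = 19×1.1 + 18.2×3.7 = 88.24 kPa.
Pore pressure: u = 9.81×(4.8 − 0) = 47.088 kPa.
Initial effective stress: σ'_0 = σ_v − u = 88.24 − 47.088 = 41.152 kPa.
Final effective stress: σ'_f = σ'_0 + Δσ = 41.152 + 57.2 = 98.352 kPa.
Normally consolidated clay, so the full stress increment lies on the virgin compression line:
S_c = C_c·H/(1+e₀)·log₁₀(σ'_f/σ'_0) = 0.25×7.4/(1+1.04)×log₁₀(98.352/41.152)
    = 0.90686 × 0.37839 = 0.3431 m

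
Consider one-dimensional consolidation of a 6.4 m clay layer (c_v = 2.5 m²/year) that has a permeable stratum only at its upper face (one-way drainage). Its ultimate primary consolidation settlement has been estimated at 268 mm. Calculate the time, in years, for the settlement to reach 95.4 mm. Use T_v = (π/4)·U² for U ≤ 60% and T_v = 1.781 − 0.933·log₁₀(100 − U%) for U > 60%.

Drainage path length: H_d = H = 6.4 m (single drainage).
U = S(t)/S_ult = 95.4/268 = 0.356.
U ≤ 60%: T_v = (π/4)·U² = (π/4)×0.35597² = 0.099522.
t = T_v·H_d²/c_v = 0.099522×6.4²/2.5 = 1.631 years.

t ≈ 1.63 years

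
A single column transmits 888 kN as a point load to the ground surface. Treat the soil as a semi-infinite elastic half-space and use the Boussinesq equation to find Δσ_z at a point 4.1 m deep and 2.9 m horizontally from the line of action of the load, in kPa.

Boussinesq vertical stress below a point load on an elastic half-space:
Δσ_z = 3P/(2πz²) · [1 + (r/z)²]^(−5/2)
r/z = 2.9/4.1 = 0.70732; [1+(r/z)²]^(−5/2) = 0.36271.
Δσ_z = 3×888/(2π×4.1²) × 0.36271 = 25.222 × 0.36271 = 9.148 kPa

Δσ_z ≈ 9.15 kPa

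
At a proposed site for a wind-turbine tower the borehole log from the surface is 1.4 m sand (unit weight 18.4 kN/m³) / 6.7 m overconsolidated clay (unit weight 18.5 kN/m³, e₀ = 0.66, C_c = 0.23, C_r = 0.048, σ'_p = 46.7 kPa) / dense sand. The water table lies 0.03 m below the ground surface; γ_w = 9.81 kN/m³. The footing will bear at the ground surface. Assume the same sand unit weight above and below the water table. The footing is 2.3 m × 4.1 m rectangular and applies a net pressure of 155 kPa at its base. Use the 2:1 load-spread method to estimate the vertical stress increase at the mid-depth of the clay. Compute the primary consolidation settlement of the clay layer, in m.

S_c ≈ 0.142 m

Mid-depth of clay below the ground surface: z = 1.4 + 6.7/2 = 4.75 m.
Total vertical stress at mid-clay: σ_v = 18.4×1.4 + 18.5×3.35 = 87.735 kPa.
Pore pressure: u = 9.81×(4.75 − 0.03) = 46.303 kPa.
Initial effective stress: σ'_0 = σ_v − u = 87.735 − 46.303 = 41.432 kPa.
Stress increase at mid-clay by the 2:1 spreading method:
Δσ = qBL/((B+z)(L+z)) = 155×2.3×4.1/((2.3+4.75)(4.1+4.75)) = 23.427 kPa
Final effective stress: σ'_f = 41.432 + 23.427 = 64.859 kPa.
σ'_f = 64.859 > σ'_p = 46.7 kPa, so the stress path crosses the preconsolidation pressure — recompression up to σ'_p, then virgin compression beyond:
S_c = H/(1+e₀)·[C_r·log₁₀(σ'_p/σ'_0) + C_c·log₁₀(σ'_f/σ'_p)]
    = 6.7/1.66 × [0.048×log₁₀(46.7/41.432) + 0.23×log₁₀(64.859/46.7)]
    = 4.0361 × [0.0024951 + 0.03281] = 0.1425 m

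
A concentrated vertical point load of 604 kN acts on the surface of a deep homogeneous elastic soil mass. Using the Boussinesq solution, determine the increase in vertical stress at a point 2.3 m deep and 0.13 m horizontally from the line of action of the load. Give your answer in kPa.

Δσ_z ≈ 54.1 kPa

Boussinesq vertical stress below a point load on an elastic half-space:
Δσ_z = 3P/(2πz²) · [1 + (r/z)²]^(−5/2)
r/z = 0.13/2.3 = 0.056522; [1+(r/z)²]^(−5/2) = 0.99206.
Δσ_z = 3×604/(2π×2.3²) × 0.99206 = 54.516 × 0.99206 = 54.08 kPa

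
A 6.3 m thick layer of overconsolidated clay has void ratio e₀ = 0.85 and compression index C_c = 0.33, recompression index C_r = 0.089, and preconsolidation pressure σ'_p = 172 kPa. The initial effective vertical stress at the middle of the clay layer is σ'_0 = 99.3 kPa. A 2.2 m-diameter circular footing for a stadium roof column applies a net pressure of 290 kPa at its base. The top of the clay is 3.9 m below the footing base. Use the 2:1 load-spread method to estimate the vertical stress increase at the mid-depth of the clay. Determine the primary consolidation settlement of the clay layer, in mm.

Mid-depth of clay below the footing base: z = 3.9 + 6.3/2 = 7.05 m.
Stress increase at mid-clay by the 2:1 spreading method:
Δσ ≈ qD²/(D+z)² = 290×2.2²/(2.2+7.05)² = 16.404 kPa
Final effective stress: σ'_f = 99.3 + 16.404 = 115.7 kPa.
σ'_f = 115.7 ≤ σ'_p = 172 kPa, so the clay remains overconsolidated and only the recompression index applies:
S_c = C_r·H/(1+e₀)·log₁₀(σ'_f/σ'_0) = 0.089×6.3/1.85×log₁₀(115.7/99.3)
    = 0.30308 × 0.066384 = 0.02012 m

S_c ≈ 20.1 mm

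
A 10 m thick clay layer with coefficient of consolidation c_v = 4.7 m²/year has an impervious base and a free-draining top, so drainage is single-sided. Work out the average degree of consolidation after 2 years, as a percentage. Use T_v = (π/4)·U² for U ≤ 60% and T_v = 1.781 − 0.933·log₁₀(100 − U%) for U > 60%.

Drainage path length: H_d = H = 10 m (single drainage).
T_v = c_v·t/H_d² = 4.7×2/10² = 0.094.
T_v = 0.094 corresponds to the U ≤ 60% branch:
U = √(4T_v/π) = 0.346

U ≈ 34.6 %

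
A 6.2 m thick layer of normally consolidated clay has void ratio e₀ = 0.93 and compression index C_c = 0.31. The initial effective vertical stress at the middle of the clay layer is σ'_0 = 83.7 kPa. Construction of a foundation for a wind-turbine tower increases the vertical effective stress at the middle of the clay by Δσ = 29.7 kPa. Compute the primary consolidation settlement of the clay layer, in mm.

S_c ≈ 131 mm

Final effective stress: σ'_f = σ'_0 + Δσ = 83.7 + 29.7 = 113.4 kPa.
Normally consolidated clay, so the full stress increment lies on the virgin compression line:
S_c = C_c·H/(1+e₀)·log₁₀(σ'_f/σ'_0) = 0.31×6.2/(1+0.93)×log₁₀(113.4/83.7)
    = 0.99585 × 0.13189 = 0.1313 m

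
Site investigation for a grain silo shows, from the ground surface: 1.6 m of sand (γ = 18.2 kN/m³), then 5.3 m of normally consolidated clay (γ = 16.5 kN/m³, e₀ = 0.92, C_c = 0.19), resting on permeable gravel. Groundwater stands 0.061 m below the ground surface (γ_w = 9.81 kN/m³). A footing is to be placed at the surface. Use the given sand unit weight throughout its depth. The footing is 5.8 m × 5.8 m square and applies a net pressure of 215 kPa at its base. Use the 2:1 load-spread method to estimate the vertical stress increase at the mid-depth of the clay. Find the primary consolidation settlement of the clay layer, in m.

S_c ≈ 0.269 m

Mid-depth of clay below the ground surface: z = 1.6 + 5.3/2 = 4.25 m.
Total vertical stress at mid-clay: σ_v = 18.2×1.6 + 16.5×2.65 = 72.845 kPa.
Pore pressure: u = 9.81×(4.25 − 0.061) = 41.094 kPa.
Initial effective stress: σ'_0 = σ_v − u = 72.845 − 41.094 = 31.751 kPa.
Stress increase at mid-clay by the 2:1 spreading method:
Δσ = qBL/((B+z)(L+z)) = 215×5.8×5.8/((5.8+4.25)(5.8+4.25)) = 71.608 kPa
Final effective stress: σ'_f = σ'_0 + Δσ = 31.751 + 71.608 = 103.36 kPa.
Normally consolidated clay, so the full stress increment lies on the virgin compression line:
S_c = C_c·H/(1+e₀)·log₁₀(σ'_f/σ'_0) = 0.19×5.3/(1+0.92)×log₁₀(103.36/31.751)
    = 0.52448 × 0.5126 = 0.2688 m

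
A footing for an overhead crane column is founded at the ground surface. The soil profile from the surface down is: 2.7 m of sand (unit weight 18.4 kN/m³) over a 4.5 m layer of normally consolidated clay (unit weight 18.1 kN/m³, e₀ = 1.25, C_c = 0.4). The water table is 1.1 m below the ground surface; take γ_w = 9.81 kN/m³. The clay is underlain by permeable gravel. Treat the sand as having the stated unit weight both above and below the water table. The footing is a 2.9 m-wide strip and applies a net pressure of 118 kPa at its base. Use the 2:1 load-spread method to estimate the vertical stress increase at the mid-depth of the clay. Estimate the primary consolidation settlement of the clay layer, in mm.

S_c ≈ 210 mm

Mid-depth of clay below the ground surface: z = 2.7 + 4.5/2 = 4.95 m.
Total vertical stress at mid-clay: σ_v = 18.4×2.7 + 18.1×2.25 = 90.405 kPa.
Pore pressure: u = 9.81×(4.95 − 1.1) = 37.769 kPa.
Initial effective stress: σ'_0 = σ_v − u = 90.405 − 37.769 = 52.636 kPa.
Stress increase at mid-clay by the 2:1 spreading method:
Δσ = qB/(B+z) = 118×2.9/(2.9+4.95) = 43.592 kPa
Final effective stress: σ'_f = σ'_0 + Δσ = 52.636 + 43.592 = 96.228 kPa.
Normally consolidated clay, so the full stress increment lies on the virgin compression line:
S_c = C_c·H/(1+e₀)·log₁₀(σ'_f/σ'_0) = 0.4×4.5/(1+1.25)×log₁₀(96.228/52.636)
    = 0.8 × 0.26202 = 0.2096 m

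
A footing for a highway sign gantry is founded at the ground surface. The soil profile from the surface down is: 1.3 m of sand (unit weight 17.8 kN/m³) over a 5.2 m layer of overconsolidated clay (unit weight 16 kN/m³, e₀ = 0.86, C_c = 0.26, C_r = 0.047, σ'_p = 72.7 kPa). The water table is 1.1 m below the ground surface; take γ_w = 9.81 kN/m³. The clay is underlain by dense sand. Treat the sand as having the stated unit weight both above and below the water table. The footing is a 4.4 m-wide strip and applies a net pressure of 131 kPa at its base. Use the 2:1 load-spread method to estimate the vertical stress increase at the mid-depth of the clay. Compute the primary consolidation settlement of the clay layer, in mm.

S_c ≈ 159 mm

Mid-depth of clay below the ground surface: z = 1.3 + 5.2/2 = 3.9 m.
Total vertical stress at mid-clay: σ_v = 17.8×1.3 + 16×2.6 = 64.74 kPa.
Pore pressure: u = 9.81×(3.9 − 1.1) = 27.468 kPa.
Initial effective stress: σ'_0 = σ_v − u = 64.74 − 27.468 = 37.272 kPa.
Stress increase at mid-clay by the 2:1 spreading method:
Δσ = qB/(B+z) = 131×4.4/(4.4+3.9) = 69.446 kPa
Final effective stress: σ'_f = 37.272 + 69.446 = 106.72 kPa.
σ'_f = 106.72 > σ'_p = 72.7 kPa, so the stress path crosses the preconsolidation pressure — recompression up to σ'_p, then virgin compression beyond:
S_c = H/(1+e₀)·[C_r·log₁₀(σ'_p/σ'_0) + C_c·log₁₀(σ'_f/σ'_p)]
    = 5.2/1.86 × [0.047×log₁₀(72.7/37.272) + 0.26×log₁₀(106.72/72.7)]
    = 2.7957 × [0.013637 + 0.043345] = 0.1593 m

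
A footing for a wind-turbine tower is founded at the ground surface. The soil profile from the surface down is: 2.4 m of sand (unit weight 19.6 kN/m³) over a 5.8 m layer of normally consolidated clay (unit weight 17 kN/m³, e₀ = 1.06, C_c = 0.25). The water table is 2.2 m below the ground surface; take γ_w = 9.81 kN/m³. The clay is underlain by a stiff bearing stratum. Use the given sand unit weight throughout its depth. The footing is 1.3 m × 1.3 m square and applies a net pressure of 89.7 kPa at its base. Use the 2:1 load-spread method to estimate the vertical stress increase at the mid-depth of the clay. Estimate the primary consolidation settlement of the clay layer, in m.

Mid-depth of clay below the ground surface: z = 2.4 + 5.8/2 = 5.3 m.
Total vertical stress at mid-clay: σ_v = 19.6×2.4 + 17×2.9 = 96.34 kPa.
Pore pressure: u = 9.81×(5.3 − 2.2) = 30.411 kPa.
Initial effective stress: σ'_0 = σ_v − u = 96.34 − 30.411 = 65.929 kPa.
Stress increase at mid-clay by the 2:1 spreading method:
Δσ = qBL/((B+z)(L+z)) = 89.7×1.3×1.3/((1.3+5.3)(1.3+5.3)) = 3.4801 kPa
Final effective stress: σ'_f = σ'_0 + Δσ = 65.929 + 3.4801 = 69.409 kPa.
Normally consolidated clay, so the full stress increment lies on the virgin compression line:
S_c = C_c·H/(1+e₀)·log₁₀(σ'_f/σ'_0) = 0.25×5.8/(1+1.06)×log₁₀(69.409/65.929)
    = 0.70388 × 0.022339 = 0.01572 m

S_c ≈ 0.0157 m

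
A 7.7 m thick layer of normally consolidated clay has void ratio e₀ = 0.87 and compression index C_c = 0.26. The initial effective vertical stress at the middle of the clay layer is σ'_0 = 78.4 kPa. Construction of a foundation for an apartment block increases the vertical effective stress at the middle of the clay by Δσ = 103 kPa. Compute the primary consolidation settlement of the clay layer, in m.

S_c ≈ 0.39 m

Final effective stress: σ'_f = σ'_0 + Δσ = 78.4 + 103 = 181.4 kPa.
Normally consolidated clay, so the full stress increment lies on the virgin compression line:
S_c = C_c·H/(1+e₀)·log₁₀(σ'_f/σ'_0) = 0.26×7.7/(1+0.87)×log₁₀(181.4/78.4)
    = 1.0706 × 0.36432 = 0.39 m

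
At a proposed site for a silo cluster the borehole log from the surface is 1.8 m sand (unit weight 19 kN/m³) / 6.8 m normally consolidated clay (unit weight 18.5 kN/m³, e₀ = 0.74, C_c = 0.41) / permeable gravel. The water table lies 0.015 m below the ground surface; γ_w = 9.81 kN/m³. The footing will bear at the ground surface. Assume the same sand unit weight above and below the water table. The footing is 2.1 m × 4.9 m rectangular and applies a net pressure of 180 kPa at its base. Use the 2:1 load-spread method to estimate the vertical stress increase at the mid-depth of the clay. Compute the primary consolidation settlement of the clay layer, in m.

Mid-depth of clay below the ground surface: z = 1.8 + 6.8/2 = 5.2 m.
Total vertical stress at mid-clay: σ_v = 19×1.8 + 18.5×3.4 = 97.1 kPa.
Pore pressure: u = 9.81×(5.2 − 0.015) = 50.865 kPa.
Initial effective stress: σ'_0 = σ_v − u = 97.1 − 50.865 = 46.235 kPa.
Stress increase at mid-clay by the 2:1 spreading method:
Δσ = qBL/((B+z)(L+z)) = 180×2.1×4.9/((2.1+5.2)(4.9+5.2)) = 25.121 kPa
Final effective stress: σ'_f = σ'_0 + Δσ = 46.235 + 25.121 = 71.356 kPa.
Normally consolidated clay, so the full stress increment lies on the virgin compression line:
S_c = C_c·H/(1+e₀)·log₁₀(σ'_f/σ'_0) = 0.41×6.8/(1+0.74)×log₁₀(71.356/46.235)
    = 1.6023 × 0.18846 = 0.302 m

S_c ≈ 0.302 m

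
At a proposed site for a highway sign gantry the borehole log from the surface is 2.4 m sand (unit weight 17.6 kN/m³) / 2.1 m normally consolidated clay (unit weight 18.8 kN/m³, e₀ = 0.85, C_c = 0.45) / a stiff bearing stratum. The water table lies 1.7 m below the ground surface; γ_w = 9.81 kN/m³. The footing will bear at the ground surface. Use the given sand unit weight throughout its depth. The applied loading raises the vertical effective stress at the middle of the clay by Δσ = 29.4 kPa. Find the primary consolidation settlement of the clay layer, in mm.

S_c ≈ 112 mm

Mid-depth of clay below the ground surface: z = 2.4 + 2.1/2 = 3.45 m.
Total vertical stress at mid-clay: σ_v = 17.6×2.4 + 18.8×1.05 = 61.98 kPa.
Pore pressure: u = 9.81×(3.45 − 1.7) = 17.168 kPa.
Initial effective stress: σ'_0 = σ_v − u = 61.98 − 17.168 = 44.812 kPa.
Final effective stress: σ'_f = σ'_0 + Δσ = 44.812 + 29.4 = 74.212 kPa.
Normally consolidated clay, so the full stress increment lies on the virgin compression line:
S_c = C_c·H/(1+e₀)·log₁₀(σ'_f/σ'_0) = 0.45×2.1/(1+0.85)×log₁₀(74.212/44.812)
    = 0.51081 × 0.21908 = 0.1119 m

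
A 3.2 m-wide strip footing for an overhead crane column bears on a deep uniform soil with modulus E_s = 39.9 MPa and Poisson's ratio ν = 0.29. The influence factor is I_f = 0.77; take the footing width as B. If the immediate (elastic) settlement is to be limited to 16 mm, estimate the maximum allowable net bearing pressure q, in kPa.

q ≈ 283 kPa

E_s = 39.9 MPa = 39900 kPa.
S_e = q·B·(1−ν²)/E_s · I_f  ⇒  q = S_e·E_s / (B·(1−ν²)·I_f).
q = 0.016 × 39900 / (3.2 × 0.9159 × 0.77) = 282.9 kPa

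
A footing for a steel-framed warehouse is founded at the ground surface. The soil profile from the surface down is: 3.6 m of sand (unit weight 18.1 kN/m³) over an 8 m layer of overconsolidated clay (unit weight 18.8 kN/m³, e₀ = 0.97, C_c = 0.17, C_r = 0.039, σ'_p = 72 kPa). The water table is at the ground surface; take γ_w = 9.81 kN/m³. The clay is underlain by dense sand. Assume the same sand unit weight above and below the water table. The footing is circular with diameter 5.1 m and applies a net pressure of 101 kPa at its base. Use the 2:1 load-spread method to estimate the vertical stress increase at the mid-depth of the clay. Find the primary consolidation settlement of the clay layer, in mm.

Mid-depth of clay below the ground surface: z = 3.6 + 8/2 = 7.6 m.
Total vertical stress at mid-clay: σ_v = 18.1×3.6 + 18.8×4 = 140.36 kPa.
Pore pressure: u = 9.81×(7.6 − 0) = 74.556 kPa.
Initial effective stress: σ'_0 = σ_v − u = 140.36 − 74.556 = 65.804 kPa.
Stress increase at mid-clay by the 2:1 spreading method:
Δσ ≈ qD²/(D+z)² = 101×5.1²/(5.1+7.6)² = 16.287 kPa
Final effective stress: σ'_f = 65.804 + 16.287 = 82.091 kPa.
σ'_f = 82.091 > σ'_p = 72 kPa, so the stress path crosses the preconsolidation pressure — recompression up to σ'_p, then virgin compression beyond:
S_c = H/(1+e₀)·[C_r·log₁₀(σ'_p/σ'_0) + C_c·log₁₀(σ'_f/σ'_p)]
    = 8/1.97 × [0.039×log₁₀(72/65.804) + 0.17×log₁₀(82.091/72)]
    = 4.0609 × [0.0015241 + 0.0096837] = 0.04551 m

S_c ≈ 45.5 mm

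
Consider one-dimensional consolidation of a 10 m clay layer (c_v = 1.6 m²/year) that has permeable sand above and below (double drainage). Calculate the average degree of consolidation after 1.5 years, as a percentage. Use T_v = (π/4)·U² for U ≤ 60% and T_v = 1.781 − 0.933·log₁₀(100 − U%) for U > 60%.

U ≈ 35 %

Drainage path length: H_d = H/2 = 5 m (double drainage).
T_v = c_v·t/H_d² = 1.6×1.5/5² = 0.096.
T_v = 0.096 corresponds to the U ≤ 60% branch:
U = √(4T_v/π) = 0.3496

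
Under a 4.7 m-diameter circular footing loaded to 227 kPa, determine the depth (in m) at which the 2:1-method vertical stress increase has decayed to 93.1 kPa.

2:1 spreading — at depth z the loaded area has grown by z in each plan dimension:
qD²/(D+z)² = Δσ_z ⇒ z = D(√(q/Δσ_z) − 1) = 4.7×(√(227/93.1) − 1) = 2.639 m

z ≈ 2.64 m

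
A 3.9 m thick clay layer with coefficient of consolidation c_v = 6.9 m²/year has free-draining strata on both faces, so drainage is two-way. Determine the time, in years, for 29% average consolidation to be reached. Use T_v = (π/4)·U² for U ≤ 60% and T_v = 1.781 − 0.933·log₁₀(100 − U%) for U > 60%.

Drainage path length: H_d = H/2 = 1.95 m (double drainage).
U ≤ 60%: T_v = (π/4)·U² = (π/4)×0.29² = 0.066052.
t = T_v·H_d²/c_v = 0.066052×1.95²/6.9 = 0.0364 years.

t ≈ 0.0364 years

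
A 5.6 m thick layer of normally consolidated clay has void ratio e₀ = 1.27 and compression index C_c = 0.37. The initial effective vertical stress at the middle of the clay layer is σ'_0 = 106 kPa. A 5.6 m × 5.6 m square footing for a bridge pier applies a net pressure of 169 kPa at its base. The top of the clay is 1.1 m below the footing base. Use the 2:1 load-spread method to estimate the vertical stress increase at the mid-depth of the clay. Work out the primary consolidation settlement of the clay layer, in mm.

Mid-depth of clay below the footing base: z = 1.1 + 5.6/2 = 3.9 m.
Stress increase at mid-clay by the 2:1 spreading method:
Δσ = qBL/((B+z)(L+z)) = 169×5.6×5.6/((5.6+3.9)(5.6+3.9)) = 58.724 kPa
Final effective stress: σ'_f = σ'_0 + Δσ = 106 + 58.724 = 164.72 kPa.
Normally consolidated clay, so the full stress increment lies on the virgin compression line:
S_c = C_c·H/(1+e₀)·log₁₀(σ'_f/σ'_0) = 0.37×5.6/(1+1.27)×log₁₀(164.72/106)
    = 0.91278 × 0.19144 = 0.1747 m

S_c ≈ 175 mm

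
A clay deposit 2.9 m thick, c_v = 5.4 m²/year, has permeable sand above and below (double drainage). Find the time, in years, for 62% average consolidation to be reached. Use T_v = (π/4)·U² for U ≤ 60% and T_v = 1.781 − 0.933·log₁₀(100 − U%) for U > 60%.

Drainage path length: H_d = H/2 = 1.45 m (double drainage).
U > 60%: T_v = 1.781 − 0.933·log₁₀(100 − 62) = 0.30706.
t = T_v·H_d²/c_v = 0.30706×1.45²/5.4 = 0.1196 years.

t ≈ 0.12 years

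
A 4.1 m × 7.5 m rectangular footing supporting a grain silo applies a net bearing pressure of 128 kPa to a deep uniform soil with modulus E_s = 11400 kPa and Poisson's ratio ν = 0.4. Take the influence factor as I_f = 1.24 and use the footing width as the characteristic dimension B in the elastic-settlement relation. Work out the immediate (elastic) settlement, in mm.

S_e ≈ 48 mm

Immediate (elastic) settlement: S_e = q·B·(1−ν²)/E_s · I_f.
S_e = 128 × 4.1 × (1 − 0.4²) / 11400 × 1.24
    = 128 × 4.1 × 0.84 / 11400 × 1.24
    = 0.04795 m = 47.95 mm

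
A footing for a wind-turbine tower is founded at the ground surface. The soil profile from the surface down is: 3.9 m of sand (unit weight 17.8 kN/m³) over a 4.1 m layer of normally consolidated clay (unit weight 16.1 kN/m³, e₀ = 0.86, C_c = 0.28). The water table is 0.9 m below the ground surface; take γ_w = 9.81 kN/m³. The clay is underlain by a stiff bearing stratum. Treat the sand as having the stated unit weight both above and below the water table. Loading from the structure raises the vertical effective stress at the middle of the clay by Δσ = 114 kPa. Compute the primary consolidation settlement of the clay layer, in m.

Mid-depth of clay below the ground surface: z = 3.9 + 4.1/2 = 5.95 m.
Total vertical stress at mid-clay: σ_v = 17.8×3.9 + 16.1×2.05 = 102.43 kPa.
Pore pressure: u = 9.81×(5.95 − 0.9) = 49.541 kPa.
Initial effective stress: σ'_0 = σ_v − u = 102.43 − 49.541 = 52.889 kPa.
Final effective stress: σ'_f = σ'_0 + Δσ = 52.889 + 114 = 166.89 kPa.
Normally consolidated clay, so the full stress increment lies on the virgin compression line:
S_c = C_c·H/(1+e₀)·log₁₀(σ'_f/σ'_0) = 0.28×4.1/(1+0.86)×log₁₀(166.89/52.889)
    = 0.6172 × 0.49906 = 0.308 m

S_c ≈ 0.308 m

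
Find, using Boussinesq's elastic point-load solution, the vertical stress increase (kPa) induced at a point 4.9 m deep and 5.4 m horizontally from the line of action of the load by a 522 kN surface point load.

Boussinesq vertical stress below a point load on an elastic half-space:
Δσ_z = 3P/(2πz²) · [1 + (r/z)²]^(−5/2)
r/z = 5.4/4.9 = 1.102; [1+(r/z)²]^(−5/2) = 0.13703.
Δσ_z = 3×522/(2π×4.9²) × 0.13703 = 10.381 × 0.13703 = 1.423 kPa

Δσ_z ≈ 1.42 kPa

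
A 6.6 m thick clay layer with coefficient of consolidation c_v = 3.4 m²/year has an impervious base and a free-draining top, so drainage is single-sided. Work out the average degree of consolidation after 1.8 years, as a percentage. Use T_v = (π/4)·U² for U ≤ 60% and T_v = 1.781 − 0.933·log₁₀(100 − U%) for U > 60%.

U ≈ 42.3 %

Drainage path length: H_d = H = 6.6 m (single drainage).
T_v = c_v·t/H_d² = 3.4×1.8/6.6² = 0.1405.
T_v = 0.1405 corresponds to the U ≤ 60% branch:
U = √(4T_v/π) = 0.423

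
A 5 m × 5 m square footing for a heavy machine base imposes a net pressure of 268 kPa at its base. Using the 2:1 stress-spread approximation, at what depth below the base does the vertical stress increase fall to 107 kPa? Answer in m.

2:1 spreading — at depth z the loaded area has grown by z in each plan dimension:
qB²/(B+z)² = Δσ_z ⇒ z = B(√(q/Δσ_z) − 1) = 5×(√(268/107) − 1) = 2.913 m

z ≈ 2.91 m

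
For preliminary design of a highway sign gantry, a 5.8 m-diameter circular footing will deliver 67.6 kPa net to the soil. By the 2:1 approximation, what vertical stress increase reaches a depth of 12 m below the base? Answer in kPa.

By the 2:1 method the load spreads at 1 horizontal : 2 vertical, so at depth z the loaded area has grown by z in each plan dimension:
Δσ ≈ qD²/(D+z)² = 67.6×5.8²/(5.8+12)² = 7.1773 kPa

Δσ_z ≈ 7.18 kPa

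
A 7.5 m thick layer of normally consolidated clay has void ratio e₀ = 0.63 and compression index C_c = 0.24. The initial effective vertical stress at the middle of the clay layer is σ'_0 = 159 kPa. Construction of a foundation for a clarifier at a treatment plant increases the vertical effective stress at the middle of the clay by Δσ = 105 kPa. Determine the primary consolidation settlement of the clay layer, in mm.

S_c ≈ 243 mm

Final effective stress: σ'_f = σ'_0 + Δσ = 159 + 105 = 264 kPa.
Normally consolidated clay, so the full stress increment lies on the virgin compression line:
S_c = C_c·H/(1+e₀)·log₁₀(σ'_f/σ'_0) = 0.24×7.5/(1+0.63)×log₁₀(264/159)
    = 1.1043 × 0.22021 = 0.2432 m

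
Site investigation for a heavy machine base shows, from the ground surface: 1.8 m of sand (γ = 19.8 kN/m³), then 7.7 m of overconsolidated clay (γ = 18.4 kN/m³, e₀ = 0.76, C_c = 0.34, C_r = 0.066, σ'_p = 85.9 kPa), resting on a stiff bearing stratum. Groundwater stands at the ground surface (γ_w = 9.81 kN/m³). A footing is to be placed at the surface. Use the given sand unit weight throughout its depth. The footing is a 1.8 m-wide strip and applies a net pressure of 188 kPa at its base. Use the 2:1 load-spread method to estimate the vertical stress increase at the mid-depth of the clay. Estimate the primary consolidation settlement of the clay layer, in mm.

S_c ≈ 140 mm

Mid-depth of clay below the ground surface: z = 1.8 + 7.7/2 = 5.65 m.
Total vertical stress at mid-clay: σ_v = 19.8×1.8 + 18.4×3.85 = 106.48 kPa.
Pore pressure: u = 9.81×(5.65 − 0) = 55.427 kPa.
Initial effective stress: σ'_0 = σ_v − u = 106.48 − 55.427 = 51.053 kPa.
Stress increase at mid-clay by the 2:1 spreading method:
Δσ = qB/(B+z) = 188×1.8/(1.8+5.65) = 45.423 kPa
Final effective stress: σ'_f = 51.053 + 45.423 = 96.476 kPa.
σ'_f = 96.476 > σ'_p = 85.9 kPa, so the stress path crosses the preconsolidation pressure — recompression up to σ'_p, then virgin compression beyond:
S_c = H/(1+e₀)·[C_r·log₁₀(σ'_p/σ'_0) + C_c·log₁₀(σ'_f/σ'_p)]
    = 7.7/1.76 × [0.066×log₁₀(85.9/51.053) + 0.34×log₁₀(96.476/85.9)]
    = 4.375 × [0.014914 + 0.017145] = 0.1403 m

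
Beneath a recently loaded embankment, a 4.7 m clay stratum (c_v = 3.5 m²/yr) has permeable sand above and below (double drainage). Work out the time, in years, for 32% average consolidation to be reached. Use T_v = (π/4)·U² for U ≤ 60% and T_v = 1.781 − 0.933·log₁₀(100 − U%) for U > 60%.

t ≈ 0.127 years

Drainage path length: H_d = H/2 = 2.35 m (double drainage).
U ≤ 60%: T_v = (π/4)·U² = (π/4)×0.32² = 0.080425.
t = T_v·H_d²/c_v = 0.080425×2.35²/3.5 = 0.1269 years.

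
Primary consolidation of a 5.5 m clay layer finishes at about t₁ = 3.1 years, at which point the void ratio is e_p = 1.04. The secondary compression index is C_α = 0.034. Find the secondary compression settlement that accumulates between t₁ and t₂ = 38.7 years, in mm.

S_s ≈ 100 mm

Secondary compression: S_s = C_α·H/(1+e_p)·log₁₀(t₂/t₁)
S_s = 0.034×5.5/(1+1.04)×log₁₀(38.7/3.1)
    = 0.09167 × 1.096 = 0.1005 m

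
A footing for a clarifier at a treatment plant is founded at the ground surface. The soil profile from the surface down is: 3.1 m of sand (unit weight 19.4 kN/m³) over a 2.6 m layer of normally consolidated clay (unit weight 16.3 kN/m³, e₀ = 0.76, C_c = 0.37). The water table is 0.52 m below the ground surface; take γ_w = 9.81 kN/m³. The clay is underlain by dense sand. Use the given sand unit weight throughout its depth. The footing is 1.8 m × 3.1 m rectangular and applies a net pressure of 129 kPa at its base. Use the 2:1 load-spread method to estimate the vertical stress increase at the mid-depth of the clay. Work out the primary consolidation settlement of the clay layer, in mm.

S_c ≈ 72.6 mm

Mid-depth of clay below the ground surface: z = 3.1 + 2.6/2 = 4.4 m.
Total vertical stress at mid-clay: σ_v = 19.4×3.1 + 16.3×1.3 = 81.33 kPa.
Pore pressure: u = 9.81×(4.4 − 0.52) = 38.063 kPa.
Initial effective stress: σ'_0 = σ_v − u = 81.33 − 38.063 = 43.267 kPa.
Stress increase at mid-clay by the 2:1 spreading method:
Δσ = qBL/((B+z)(L+z)) = 129×1.8×3.1/((1.8+4.4)(3.1+4.4)) = 15.48 kPa
Final effective stress: σ'_f = σ'_0 + Δσ = 43.267 + 15.48 = 58.747 kPa.
Normally consolidated clay, so the full stress increment lies on the virgin compression line:
S_c = C_c·H/(1+e₀)·log₁₀(σ'_f/σ'_0) = 0.37×2.6/(1+0.76)×log₁₀(58.747/43.267)
    = 0.54659 × 0.13283 = 0.0726 m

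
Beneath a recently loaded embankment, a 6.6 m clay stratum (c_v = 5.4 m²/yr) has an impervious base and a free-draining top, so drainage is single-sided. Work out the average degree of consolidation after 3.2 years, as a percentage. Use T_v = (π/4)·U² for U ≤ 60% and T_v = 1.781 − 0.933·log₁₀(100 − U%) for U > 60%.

U ≈ 69.5 %

Drainage path length: H_d = H = 6.6 m (single drainage).
T_v = c_v·t/H_d² = 5.4×3.2/6.6² = 0.39669.
T_v = 0.39669 corresponds to the U > 60% branch:
U = 1 − 10^((1.781 − T_v)/0.933)/100 = 0.6954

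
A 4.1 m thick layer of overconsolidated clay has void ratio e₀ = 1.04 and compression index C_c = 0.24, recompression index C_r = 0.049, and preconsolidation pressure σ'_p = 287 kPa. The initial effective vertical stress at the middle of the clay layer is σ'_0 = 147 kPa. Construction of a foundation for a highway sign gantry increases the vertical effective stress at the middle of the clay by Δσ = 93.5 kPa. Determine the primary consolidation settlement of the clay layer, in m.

S_c ≈ 0.0211 m

Final effective stress: σ'_f = 147 + 93.5 = 240.5 kPa.
σ'_f = 240.5 ≤ σ'_p = 287 kPa, so the clay remains overconsolidated and only the recompression index applies:
S_c = C_r·H/(1+e₀)·log₁₀(σ'_f/σ'_0) = 0.049×4.1/2.04×log₁₀(240.5/147)
    = 0.09848 × 0.2138 = 0.02106 m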